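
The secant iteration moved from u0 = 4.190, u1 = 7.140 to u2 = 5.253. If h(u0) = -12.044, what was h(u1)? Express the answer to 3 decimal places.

21.380

The secant line through (4.190, -12.044) and (7.140, h(u1)) crosses zero at u2 = 5.253.
So (4.190, -12.044), (7.140, h(u1)), (5.253, 0) are collinear:
h(u1) = -12.044 · (7.140 − 5.253) / (4.190 − 5.253) = -12.044 · (1.88700)/(-1.06300) = 21.38008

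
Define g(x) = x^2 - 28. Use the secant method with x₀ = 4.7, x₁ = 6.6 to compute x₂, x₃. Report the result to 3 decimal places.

g(4.7) = -5.91000, g(6.6) = 15.56000
x₂ = 6.60000 − 15.56000·(6.60000 − 4.70000) / (15.56000 − (-5.91000)) = 6.60000 − (29.56400)/(21.47000) = 5.22301
g(5.22301) = -0.72018
x₃ = 5.22301 − (-0.72018)·(5.22301 − 6.60000) / (-0.72018 − 15.56000) = 5.22301 − (0.99168)/(-16.28018) = 5.28392

5.223, 5.284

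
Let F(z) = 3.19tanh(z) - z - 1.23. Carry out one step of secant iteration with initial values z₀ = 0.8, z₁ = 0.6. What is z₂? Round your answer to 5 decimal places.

0.71391

F(0.8) = 0.0882773, F(0.6) = -0.1168119
z₂ = 0.6000000 − (-0.1168119)·(0.6000000 − 0.8000000) / (-0.1168119 − 0.0882773) = 0.6000000 − (0.0233624)/(-0.2050892) = 0.7139133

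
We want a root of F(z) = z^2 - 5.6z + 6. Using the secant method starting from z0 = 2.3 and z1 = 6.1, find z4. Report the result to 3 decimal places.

F(2.3) = -1.59000, F(6.1) = 9.05000
z2 = 6.10000 − 9.05000·(6.10000 − 2.30000) / (9.05000 − (-1.59000)) = 6.10000 − (34.39000)/(10.64000) = 2.86786
F(2.86786) = -1.83540
z3 = 2.86786 − (-1.83540)·(2.86786 − 6.10000) / (-1.83540 − 9.05000) = 2.86786 − (5.93226)/(-10.88540) = 3.41283
F(3.41283) = -1.46444
z4 = 3.41283 − (-1.46444)·(3.41283 − 2.86786) / (-1.46444 − (-1.83540)) = 3.41283 − (-0.79808)/(0.37096) = 5.56424

5.564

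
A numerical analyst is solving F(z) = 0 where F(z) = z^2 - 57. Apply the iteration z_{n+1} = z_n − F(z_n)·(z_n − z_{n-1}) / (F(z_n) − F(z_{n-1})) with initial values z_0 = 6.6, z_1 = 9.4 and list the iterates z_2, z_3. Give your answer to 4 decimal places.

F(6.6) = -13.440000, F(9.4) = 31.360000
z_2 = 9.400000 − 31.360000·(9.400000 − 6.600000) / (31.360000 − (-13.440000)) = 9.400000 − (87.808000)/(44.800000) = 7.440000
F(7.440000) = -1.646400
z_3 = 7.440000 − (-1.646400)·(7.440000 − 9.400000) / (-1.646400 − 31.360000) = 7.440000 − (3.226944)/(-33.006400) = 7.537767

7.4400, 7.5378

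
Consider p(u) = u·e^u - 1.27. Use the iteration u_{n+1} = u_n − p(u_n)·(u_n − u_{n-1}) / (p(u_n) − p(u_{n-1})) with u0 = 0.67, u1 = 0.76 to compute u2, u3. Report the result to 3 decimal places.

0.659, 0.658

p(0.67) = 0.03934, p(0.76) = 0.35509
u2 = 0.76000 − 0.35509·(0.76000 − 0.67000) / (0.35509 − 0.03934) = 0.76000 − (0.03196)/(0.31575) = 0.65879
p(0.65879) = 0.00307
u3 = 0.65879 − 0.00307·(0.65879 − 0.76000) / (0.00307 − 0.35509) = 0.65879 − (-0.00031)/(-0.35202) = 0.65790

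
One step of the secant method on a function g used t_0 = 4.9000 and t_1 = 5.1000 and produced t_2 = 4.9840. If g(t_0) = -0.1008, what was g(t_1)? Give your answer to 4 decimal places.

0.1392

The secant line through (4.9000, -0.1008) and (5.1000, g(t_1)) crosses zero at t_2 = 4.9840.
So (4.9000, -0.1008), (5.1000, g(t_1)), (4.9840, 0) are collinear:
g(t_1) = -0.1008 · (5.1000 − 4.9840) / (4.9000 − 4.9840) = -0.1008 · (0.116000)/(-0.084000) = 0.139200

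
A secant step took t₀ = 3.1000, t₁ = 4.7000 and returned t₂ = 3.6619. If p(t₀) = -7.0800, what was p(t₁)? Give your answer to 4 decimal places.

13.0802

The secant line through (3.1000, -7.0800) and (4.7000, p(t₁)) crosses zero at t₂ = 3.6619.
So (3.1000, -7.0800), (4.7000, p(t₁)), (3.6619, 0) are collinear:
p(t₁) = -7.0800 · (4.7000 − 3.6619) / (3.1000 − 3.6619) = -7.0800 · (1.038100)/(-0.561900) = 13.080171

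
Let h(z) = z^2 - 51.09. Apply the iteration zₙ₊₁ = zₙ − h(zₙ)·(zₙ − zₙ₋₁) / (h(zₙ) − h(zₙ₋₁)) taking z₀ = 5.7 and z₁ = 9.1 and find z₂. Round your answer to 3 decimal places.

6.957

h(5.7) = -18.60000, h(9.1) = 31.72000
z₂ = 9.10000 − 31.72000·(9.10000 − 5.70000) / (31.72000 − (-18.60000)) = 9.10000 − (107.84800)/(50.32000) = 6.95676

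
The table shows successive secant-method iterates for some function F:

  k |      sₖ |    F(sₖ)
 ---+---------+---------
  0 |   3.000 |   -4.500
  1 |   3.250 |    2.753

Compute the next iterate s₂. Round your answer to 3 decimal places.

3.155

s₂ = 3.250 − 2.753·(3.250 − 3.000) / (2.753 − (-4.500))
   = 3.250 − (0.68825)/(7.25300) = 3.15511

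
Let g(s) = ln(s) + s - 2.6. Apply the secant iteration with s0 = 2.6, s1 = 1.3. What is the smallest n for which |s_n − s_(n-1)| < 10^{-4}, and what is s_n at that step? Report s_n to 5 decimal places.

n = 5, s_n = 1.93823

g(2.6) = 0.9555114, g(1.3) = -1.0376357
s2 = 1.3000000 − (-1.0376357)·(-1.3000000)/(-1.9931472) = 1.9767822;  |Δ| = 0.6767822
g(1.9767822) = 0.0582525
s3 = 1.9767822 − 0.0582525·(0.6767822)/(1.0958882) = 1.9408075;  |Δ| = 0.0359747
g(1.9408075) = 0.0039116
s4 = 1.9408075 − 0.0039116·(-0.0359747)/(-0.0543410) = 1.9382179;  |Δ| = 0.0025895
g(1.9382179) = -0.0000131
s5 = 1.9382179 − (-0.0000131)·(-0.0025895)/(-0.0039247) = 1.9382266;  |Δ| = 0.0000086
|s5 − s4| = 0.0000086 < 10^{-4}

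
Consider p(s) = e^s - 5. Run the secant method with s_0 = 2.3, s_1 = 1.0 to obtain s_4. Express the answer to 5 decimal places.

p(2.3) = 4.9741825, p(1.0) = -2.2817182
s_2 = 1.0000000 − (-2.2817182)·(1.0000000 − 2.3000000) / (-2.2817182 − 4.9741825) = 1.0000000 − (2.9662336)/(-7.2559006) = 1.4088030
p(1.4088030) = -0.9089447
s_3 = 1.4088030 − (-0.9089447)·(1.4088030 − 1.0000000) / (-0.9089447 − (-2.2817182)) = 1.4088030 − (-0.3715793)/(1.3727735) = 1.6794807
p(1.6794807) = 0.3627706
s_4 = 1.6794807 − 0.3627706·(1.6794807 − 1.4088030) / (0.3627706 − (-0.9089447)) = 1.6794807 − (0.0981939)/(1.2717153) = 1.6022670

1.60227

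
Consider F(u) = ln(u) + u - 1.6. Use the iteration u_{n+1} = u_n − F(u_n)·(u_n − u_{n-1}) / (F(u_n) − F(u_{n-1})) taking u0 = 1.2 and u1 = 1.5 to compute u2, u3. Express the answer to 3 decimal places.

1.325, 1.321

F(1.2) = -0.21768, F(1.5) = 0.30547
u2 = 1.50000 − 0.30547·(1.50000 − 1.20000) / (0.30547 − (-0.21768)) = 1.50000 − (0.09164)/(0.52314) = 1.32483
F(1.32483) = 0.00611
u3 = 1.32483 − 0.00611·(1.32483 − 1.50000) / (0.00611 − 0.30547) = 1.32483 − (-0.00107)/(-0.29935) = 1.32125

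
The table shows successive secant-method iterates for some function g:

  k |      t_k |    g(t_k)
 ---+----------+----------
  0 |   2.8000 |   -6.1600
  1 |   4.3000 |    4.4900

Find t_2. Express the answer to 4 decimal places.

3.6676

t_2 = 4.3000 − 4.4900·(4.3000 − 2.8000) / (4.4900 − (-6.1600))
   = 4.3000 − (6.735000)/(10.650000) = 3.667606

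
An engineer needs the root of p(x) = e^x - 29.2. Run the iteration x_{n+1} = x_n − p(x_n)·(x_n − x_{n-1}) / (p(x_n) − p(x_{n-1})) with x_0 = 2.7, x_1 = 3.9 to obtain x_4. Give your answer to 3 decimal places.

3.378

p(2.7) = -14.32027, p(3.9) = 20.20245
x_2 = 3.90000 − 20.20245·(3.90000 − 2.70000) / (20.20245 − (-14.32027)) = 3.90000 − (24.24294)/(34.52272) = 3.19777
p(3.19777) = -4.72215
x_3 = 3.19777 − (-4.72215)·(3.19777 − 3.90000) / (-4.72215 − 20.20245) = 3.19777 − (3.31604)/(-24.92460) = 3.33081
p(3.33081) = -1.23898
x_4 = 3.33081 − (-1.23898)·(3.33081 − 3.19777) / (-1.23898 − (-4.72215)) = 3.33081 − (-0.16484)/(3.48318) = 3.37814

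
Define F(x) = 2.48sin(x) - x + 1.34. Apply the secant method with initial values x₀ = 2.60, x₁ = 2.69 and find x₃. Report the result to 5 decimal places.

2.60589

F(2.60) = 0.0184434, F(2.69) = -0.2677303
x₂ = 2.6900000 − (-0.2677303)·(2.6900000 − 2.6000000) / (-0.2677303 − 0.0184434) = 2.6900000 − (-0.0240957)/(-0.2861737) = 2.6058003
F(2.6058003) = 0.0002954
x₃ = 2.6058003 − 0.0002954·(2.6058003 − 2.6900000) / (0.0002954 − (-0.2677303)) = 2.6058003 − (-0.0000249)/(0.2680257) = 2.6058931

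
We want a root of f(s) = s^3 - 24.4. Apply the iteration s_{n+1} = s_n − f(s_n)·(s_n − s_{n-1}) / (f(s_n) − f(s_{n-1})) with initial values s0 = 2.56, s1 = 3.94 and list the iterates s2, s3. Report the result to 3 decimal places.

f(2.56) = -7.62278, f(3.94) = 36.76298
s2 = 3.94000 − 36.76298·(3.94000 − 2.56000) / (36.76298 − (-7.62278)) = 3.94000 − (50.73292)/(44.38577) = 2.79700
f(2.79700) = -2.51848
s3 = 2.79700 − (-2.51848)·(2.79700 − 3.94000) / (-2.51848 − 36.76298) = 2.79700 − (2.87862)/(-39.28146) = 2.87028

2.797, 2.870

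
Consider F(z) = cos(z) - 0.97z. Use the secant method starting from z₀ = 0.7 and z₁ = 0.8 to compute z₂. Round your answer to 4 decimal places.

F(0.7) = 0.085842, F(0.8) = -0.079293
z₂ = 0.800000 − (-0.079293)·(0.800000 − 0.700000) / (-0.079293 − 0.085842) = 0.800000 − (-0.007929)/(-0.165135) = 0.751983

0.7520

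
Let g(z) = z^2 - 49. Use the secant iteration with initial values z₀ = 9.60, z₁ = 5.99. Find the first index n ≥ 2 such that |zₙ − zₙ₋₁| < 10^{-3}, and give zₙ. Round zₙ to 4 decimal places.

g(9.60) = 43.160000, g(5.99) = -13.119900
z₂ = 5.990000 − (-13.119900)·(-3.610000)/(-56.279900) = 6.831559;  |Δ| = 0.841559
g(6.831559) = -2.329806
z₃ = 6.831559 − (-2.329806)·(0.841559)/(10.790094) = 7.013269;  |Δ| = 0.181710
g(7.013269) = 0.185938
z₄ = 7.013269 − 0.185938·(0.181710)/(2.515744) = 6.999839;  |Δ| = 0.013430
g(6.999839) = -0.002260
z₅ = 6.999839 − (-0.002260)·(-0.013430)/(-0.188198) = 7.000000;  |Δ| = 0.000161
|z₅ − z₄| = 0.000161 < 10^{-3}

n = 5, zₙ = 7.0000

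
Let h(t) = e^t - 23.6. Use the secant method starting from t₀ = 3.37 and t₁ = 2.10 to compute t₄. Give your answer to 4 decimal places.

h(3.37) = 5.478527, h(2.10) = -15.433830
t₂ = 2.100000 − (-15.433830)·(2.100000 − 3.370000) / (-15.433830 − 5.478527) = 2.100000 − (19.600964)/(-20.912357) = 3.037291
h(3.037291) = -2.751312
t₃ = 3.037291 − (-2.751312)·(3.037291 − 2.100000) / (-2.751312 − (-15.433830)) = 3.037291 − (-2.578780)/(12.682518) = 3.240624
h(3.240624) = 1.949672
t₄ = 3.240624 − 1.949672·(3.240624 − 3.037291) / (1.949672 − (-2.751312)) = 3.240624 − (0.396434)/(4.700984) = 3.156295

3.1563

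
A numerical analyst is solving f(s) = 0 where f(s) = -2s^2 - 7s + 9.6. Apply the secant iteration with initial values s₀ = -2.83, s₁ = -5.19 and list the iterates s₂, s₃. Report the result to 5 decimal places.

f(-2.83) = 13.3922000, f(-5.19) = -7.9422000
s₂ = -5.1900000 − (-7.9422000)·(-5.1900000 − (-2.8300000)) / (-7.9422000 − 13.3922000) = -5.1900000 − (18.7435920)/(-21.3344000) = -4.3114381
f(-4.3114381) = 2.6030702
s₃ = -4.3114381 − 2.6030702·(-4.3114381 − (-5.1900000)) / (2.6030702 − (-7.9422000)) = -4.3114381 − (2.2869584)/(10.5452702) = -4.5283086

-4.31144, -4.52831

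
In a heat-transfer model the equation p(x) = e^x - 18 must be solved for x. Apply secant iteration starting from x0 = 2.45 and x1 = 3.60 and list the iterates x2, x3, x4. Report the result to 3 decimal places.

2.745, 2.844, 2.894

p(2.45) = -6.41165, p(3.60) = 18.59823
x2 = 3.60000 − 18.59823·(3.60000 − 2.45000) / (18.59823 − (-6.41165)) = 3.60000 − (21.38797)/(25.00989) = 2.74482
p(2.74482) = -2.43820
x3 = 2.74482 − (-2.43820)·(2.74482 − 3.60000) / (-2.43820 − 18.59823) = 2.74482 − (2.08510)/(-21.03643) = 2.84394
p(2.84394) = -0.81670
x4 = 2.84394 − (-0.81670)·(2.84394 − 2.74482) / (-0.81670 − (-2.43820)) = 2.84394 − (-0.08095)/(1.62149) = 2.89386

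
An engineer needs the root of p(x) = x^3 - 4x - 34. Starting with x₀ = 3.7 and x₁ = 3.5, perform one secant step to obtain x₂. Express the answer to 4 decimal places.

3.6469

p(3.7) = 1.853000, p(3.5) = -5.125000
x₂ = 3.500000 − (-5.125000)·(3.500000 − 3.700000) / (-5.125000 − 1.853000) = 3.500000 − (1.025000)/(-6.978000) = 3.646890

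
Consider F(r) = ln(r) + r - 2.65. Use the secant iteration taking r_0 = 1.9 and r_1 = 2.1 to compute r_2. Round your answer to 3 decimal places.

F(1.9) = -0.10815, F(2.1) = 0.19194
r_2 = 2.10000 − 0.19194·(2.10000 − 1.90000) / (0.19194 − (-0.10815)) = 2.10000 − (0.03839)/(0.30008) = 1.97208

1.972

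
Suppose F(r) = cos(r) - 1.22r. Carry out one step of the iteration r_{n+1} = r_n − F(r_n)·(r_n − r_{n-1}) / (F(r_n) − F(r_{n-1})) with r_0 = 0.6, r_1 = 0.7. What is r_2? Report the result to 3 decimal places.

0.651

F(0.6) = 0.09334, F(0.7) = -0.08916
r_2 = 0.70000 − (-0.08916)·(0.70000 − 0.60000) / (-0.08916 − 0.09334) = 0.70000 − (-0.00892)/(-0.18249) = 0.65114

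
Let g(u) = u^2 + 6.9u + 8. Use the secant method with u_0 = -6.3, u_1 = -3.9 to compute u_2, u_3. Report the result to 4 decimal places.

-5.0212, -5.7306

g(-6.3) = 4.220000, g(-3.9) = -3.700000
u_2 = -3.900000 − (-3.700000)·(-3.900000 − (-6.300000)) / (-3.700000 − 4.220000) = -3.900000 − (-8.880000)/(-7.920000) = -5.021212
g(-5.021212) = -1.433792
u_3 = -5.021212 − (-1.433792)·(-5.021212 − (-3.900000)) / (-1.433792 − (-3.700000)) = -5.021212 − (1.607585)/(2.266208) = -5.730585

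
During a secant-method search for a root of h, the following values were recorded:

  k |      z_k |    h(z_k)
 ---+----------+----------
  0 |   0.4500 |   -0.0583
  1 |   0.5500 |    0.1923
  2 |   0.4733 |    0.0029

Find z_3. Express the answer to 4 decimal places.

0.4721

z_3 = 0.4733 − 0.0029·(0.4733 − 0.5500) / (0.0029 − 0.1923)
   = 0.4733 − (-0.000222)/(-0.189400) = 0.472126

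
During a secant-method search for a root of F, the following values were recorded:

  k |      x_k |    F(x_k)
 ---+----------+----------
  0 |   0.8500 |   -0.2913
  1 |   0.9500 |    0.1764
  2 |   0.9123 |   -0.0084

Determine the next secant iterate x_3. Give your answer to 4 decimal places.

x_3 = 0.9123 − (-0.0084)·(0.9123 − 0.9500) / (-0.0084 − 0.1764)
   = 0.9123 − (0.000317)/(-0.184800) = 0.914014

0.9140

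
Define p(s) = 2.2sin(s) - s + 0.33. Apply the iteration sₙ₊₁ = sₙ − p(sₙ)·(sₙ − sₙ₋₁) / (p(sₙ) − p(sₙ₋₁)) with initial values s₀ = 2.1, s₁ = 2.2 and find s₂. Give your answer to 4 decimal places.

2.1586

p(2.1) = 0.129061, p(2.2) = -0.091308
s₂ = 2.200000 − (-0.091308)·(2.200000 − 2.100000) / (-0.091308 − 0.129061) = 2.200000 − (-0.009131)/(-0.220369) = 2.158566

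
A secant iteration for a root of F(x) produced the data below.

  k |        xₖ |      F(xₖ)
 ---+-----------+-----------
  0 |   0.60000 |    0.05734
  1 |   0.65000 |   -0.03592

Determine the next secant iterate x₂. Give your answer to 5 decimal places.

x₂ = 0.65000 − (-0.03592)·(0.65000 − 0.60000) / (-0.03592 − 0.05734)
   = 0.65000 − (-0.0017960)/(-0.0932600) = 0.6307420

0.63074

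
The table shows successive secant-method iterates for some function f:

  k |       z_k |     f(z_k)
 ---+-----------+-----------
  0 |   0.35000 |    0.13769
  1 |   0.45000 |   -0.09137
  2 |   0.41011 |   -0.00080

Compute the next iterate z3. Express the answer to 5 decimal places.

0.40976

z3 = 0.41011 − (-0.00080)·(0.41011 − 0.45000) / (-0.00080 − (-0.09137))
   = 0.41011 − (0.0000319)/(0.0905700) = 0.4097577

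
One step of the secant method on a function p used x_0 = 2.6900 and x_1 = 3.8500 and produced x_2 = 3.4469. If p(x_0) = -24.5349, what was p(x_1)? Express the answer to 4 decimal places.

13.0665

The secant line through (2.6900, -24.5349) and (3.8500, p(x_1)) crosses zero at x_2 = 3.4469.
So (2.6900, -24.5349), (3.8500, p(x_1)), (3.4469, 0) are collinear:
p(x_1) = -24.5349 · (3.8500 − 3.4469) / (2.6900 − 3.4469) = -24.5349 · (0.403100)/(-0.756900) = 13.066479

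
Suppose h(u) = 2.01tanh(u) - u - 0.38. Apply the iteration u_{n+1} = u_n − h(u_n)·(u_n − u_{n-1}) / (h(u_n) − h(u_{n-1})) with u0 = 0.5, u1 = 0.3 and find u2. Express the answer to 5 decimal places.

0.43182

h(0.5) = 0.0488555, h(0.3) = -0.0944616
u2 = 0.3000000 − (-0.0944616)·(0.3000000 − 0.5000000) / (-0.0944616 − 0.0488555) = 0.3000000 − (0.0188923)/(-0.1433171) = 0.4318218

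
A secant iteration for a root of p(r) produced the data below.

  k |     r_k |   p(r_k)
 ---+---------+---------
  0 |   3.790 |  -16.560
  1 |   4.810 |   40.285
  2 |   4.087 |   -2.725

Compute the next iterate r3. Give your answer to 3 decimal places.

r3 = 4.087 − (-2.725)·(4.087 − 4.810) / (-2.725 − 40.285)
   = 4.087 − (1.97017)/(-43.01000) = 4.13281

4.133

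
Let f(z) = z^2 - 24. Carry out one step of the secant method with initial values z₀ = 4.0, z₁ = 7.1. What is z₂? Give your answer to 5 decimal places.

4.72072

f(4.0) = -8.0000000, f(7.1) = 26.4100000
z₂ = 7.1000000 − 26.4100000·(7.1000000 − 4.0000000) / (26.4100000 − (-8.0000000)) = 7.1000000 − (81.8710000)/(34.4100000) = 4.7207207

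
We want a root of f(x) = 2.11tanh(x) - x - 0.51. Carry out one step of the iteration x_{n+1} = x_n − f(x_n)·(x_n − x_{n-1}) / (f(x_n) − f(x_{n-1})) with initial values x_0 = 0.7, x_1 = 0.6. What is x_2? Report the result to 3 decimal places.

0.545

f(0.7) = 0.06522, f(0.6) = 0.02317
x_2 = 0.60000 − 0.02317·(0.60000 − 0.70000) / (0.02317 − 0.06522) = 0.60000 − (-0.00232)/(-0.04204) = 0.54488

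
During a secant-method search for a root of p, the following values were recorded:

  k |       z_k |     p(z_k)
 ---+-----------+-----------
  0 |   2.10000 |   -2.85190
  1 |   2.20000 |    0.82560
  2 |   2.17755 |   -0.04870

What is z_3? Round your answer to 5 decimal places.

2.17880

z_3 = 2.17755 − (-0.04870)·(2.17755 − 2.20000) / (-0.04870 − 0.82560)
   = 2.17755 − (0.0010933)/(-0.8743000) = 2.1788005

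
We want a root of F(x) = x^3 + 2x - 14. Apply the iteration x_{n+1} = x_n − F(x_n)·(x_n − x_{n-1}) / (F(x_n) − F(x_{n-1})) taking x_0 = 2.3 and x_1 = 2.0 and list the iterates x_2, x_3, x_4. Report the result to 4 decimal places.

F(2.3) = 2.767000, F(2.0) = -2.000000
x_2 = 2.000000 − (-2.000000)·(2.000000 − 2.300000) / (-2.000000 − 2.767000) = 2.000000 − (0.600000)/(-4.767000) = 2.125865
F(2.125865) = -0.140839
x_3 = 2.125865 − (-0.140839)·(2.125865 − 2.000000) / (-0.140839 − (-2.000000)) = 2.125865 − (-0.017727)/(1.859161) = 2.135400
F(2.135400) = 0.008083
x_4 = 2.135400 − 0.008083·(2.135400 − 2.125865) / (0.008083 − (-0.140839)) = 2.135400 − (0.000077)/(0.148922) = 2.134883

2.1259, 2.1354, 2.1349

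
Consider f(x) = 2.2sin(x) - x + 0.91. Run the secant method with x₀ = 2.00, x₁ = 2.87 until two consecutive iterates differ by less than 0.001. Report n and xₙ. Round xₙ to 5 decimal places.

f(2.00) = 0.9104543, f(2.87) = -1.3698147
x₂ = 2.8700000 − (-1.3698147)·(0.8700000)/(-2.2802690) = 2.3473692;  |Δ| = 0.5226308
f(2.3473692) = 0.1319338
x₃ = 2.3473692 − 0.1319338·(-0.5226308)/(1.5017485) = 2.3932842;  |Δ| = 0.0459149
f(2.3932842) = 0.0135961
x₄ = 2.3932842 − 0.0135961·(0.0459149)/(-0.1183377) = 2.3985594;  |Δ| = 0.0052753
f(2.3985594) = -0.0002050
x₅ = 2.3985594 − (-0.0002050)·(0.0052753)/(-0.0138012) = 2.3984811;  |Δ| = 0.0000784
|x₅ − x₄| = 0.0000784 < 0.001

n = 5, xₙ = 2.39848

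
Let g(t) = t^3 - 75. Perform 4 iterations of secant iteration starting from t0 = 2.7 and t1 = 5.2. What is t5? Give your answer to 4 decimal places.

g(2.7) = -55.317000, g(5.2) = 65.608000
t2 = 5.200000 − 65.608000·(5.200000 − 2.700000) / (65.608000 − (-55.317000)) = 5.200000 − (164.020000)/(120.925000) = 3.843622
g(3.843622) = -18.216516
t3 = 3.843622 − (-18.216516)·(3.843622 − 5.200000) / (-18.216516 − 65.608000) = 3.843622 − (24.708480)/(-83.824516) = 4.138386
g(4.138386) = -4.124991
t4 = 4.138386 − (-4.124991)·(4.138386 − 3.843622) / (-4.124991 − (-18.216516)) = 4.138386 − (-1.215900)/(14.091525) = 4.224672
g(4.224672) = 0.401347
t5 = 4.224672 − 0.401347·(4.224672 − 4.138386) / (0.401347 − (-4.124991)) = 4.224672 − (0.034631)/(4.526338) = 4.217021

4.2170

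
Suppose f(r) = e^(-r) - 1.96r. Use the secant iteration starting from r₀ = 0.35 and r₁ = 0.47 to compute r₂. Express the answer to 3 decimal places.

0.357

f(0.35) = 0.01869, f(0.47) = -0.29620
r₂ = 0.47000 − (-0.29620)·(0.47000 − 0.35000) / (-0.29620 − 0.01869) = 0.47000 − (-0.03554)/(-0.31489) = 0.35712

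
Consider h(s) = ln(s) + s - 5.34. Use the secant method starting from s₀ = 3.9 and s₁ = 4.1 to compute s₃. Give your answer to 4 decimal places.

h(3.9) = -0.079023, h(4.1) = 0.170987
s₂ = 4.100000 − 0.170987·(4.100000 − 3.900000) / (0.170987 − (-0.079023)) = 4.100000 − (0.034197)/(0.250010) = 3.963216
h(3.963216) = 0.000272
s₃ = 3.963216 − 0.000272·(3.963216 − 4.100000) / (0.000272 − 0.170987) = 3.963216 − (-0.000037)/(-0.170715) = 3.962998

3.9630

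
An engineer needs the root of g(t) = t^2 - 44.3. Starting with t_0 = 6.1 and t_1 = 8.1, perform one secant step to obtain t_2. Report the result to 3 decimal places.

6.599

g(6.1) = -7.09000, g(8.1) = 21.31000
t_2 = 8.10000 − 21.31000·(8.10000 − 6.10000) / (21.31000 − (-7.09000)) = 8.10000 − (42.62000)/(28.40000) = 6.59930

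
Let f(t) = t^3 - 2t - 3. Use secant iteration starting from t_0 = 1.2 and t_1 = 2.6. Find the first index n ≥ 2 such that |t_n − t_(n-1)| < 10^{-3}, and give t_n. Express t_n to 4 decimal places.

n = 7, t_n = 1.8933

f(1.2) = -3.672000, f(2.6) = 9.376000
t_2 = 2.600000 − 9.376000·(1.400000)/(13.048000) = 1.593991;  |Δ| = 1.006009
f(1.593991) = -2.137956
t_3 = 1.593991 − (-2.137956)·(-1.006009)/(-11.513956) = 1.780791;  |Δ| = 0.186800
f(1.780791) = -0.914308
t_4 = 1.780791 − (-0.914308)·(0.186800)/(1.223647) = 1.920367;  |Δ| = 0.139576
f(1.920367) = 0.241217
t_5 = 1.920367 − 0.241217·(0.139576)/(1.155526) = 1.891231;  |Δ| = 0.029137
f(1.891231) = -0.017995
t_6 = 1.891231 − (-0.017995)·(-0.029137)/(-0.259213) = 1.893253;  |Δ| = 0.002023
f(1.893253) = -0.000313
t_7 = 1.893253 − (-0.000313)·(0.002023)/(0.017683) = 1.893289;  |Δ| = 0.000036
|t_7 − t_6| = 0.000036 < 10^{-3}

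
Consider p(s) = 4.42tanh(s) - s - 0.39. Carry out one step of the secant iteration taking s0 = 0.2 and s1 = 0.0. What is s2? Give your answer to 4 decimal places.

0.1160

p(0.2) = 0.282399, p(0.0) = -0.390000
s2 = 0.000000 − (-0.390000)·(0.000000 − 0.200000) / (-0.390000 − 0.282399) = 0.000000 − (0.078000)/(-0.672399) = 0.116003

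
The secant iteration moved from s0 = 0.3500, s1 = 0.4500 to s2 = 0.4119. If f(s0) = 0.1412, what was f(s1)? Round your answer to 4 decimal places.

The secant line through (0.3500, 0.1412) and (0.4500, f(s1)) crosses zero at s2 = 0.4119.
So (0.3500, 0.1412), (0.4500, f(s1)), (0.4119, 0) are collinear:
f(s1) = 0.1412 · (0.4500 − 0.4119) / (0.3500 − 0.4119) = 0.1412 · (0.038100)/(-0.061900) = -0.086910

-0.0869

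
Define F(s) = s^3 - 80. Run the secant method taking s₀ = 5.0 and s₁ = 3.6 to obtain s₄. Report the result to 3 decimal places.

F(5.0) = 45.00000, F(3.6) = -33.34400
s₂ = 3.60000 − (-33.34400)·(3.60000 − 5.00000) / (-33.34400 − 45.00000) = 3.60000 − (46.68160)/(-78.34400) = 4.19585
F(4.19585) = -6.13118
s₃ = 4.19585 − (-6.13118)·(4.19585 − 3.60000) / (-6.13118 − (-33.34400)) = 4.19585 − (-3.65329)/(27.21282) = 4.33010
F(4.33010) = 1.18853
s₄ = 4.33010 − 1.18853·(4.33010 − 4.19585) / (1.18853 − (-6.13118)) = 4.33010 − (0.15956)/(7.31971) = 4.30830

4.308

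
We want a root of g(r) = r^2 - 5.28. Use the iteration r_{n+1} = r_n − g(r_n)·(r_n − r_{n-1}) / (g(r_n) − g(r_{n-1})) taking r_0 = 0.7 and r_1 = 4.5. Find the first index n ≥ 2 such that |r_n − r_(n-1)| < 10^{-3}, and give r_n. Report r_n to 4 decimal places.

g(0.7) = -4.790000, g(4.5) = 14.970000
r_2 = 4.500000 − 14.970000·(3.800000)/(19.760000) = 1.621154;  |Δ| = 2.878846
g(1.621154) = -2.651860
r_3 = 1.621154 − (-2.651860)·(-2.878846)/(-17.621860) = 2.054383;  |Δ| = 0.433229
g(2.054383) = -1.059512
r_4 = 2.054383 − (-1.059512)·(0.433229)/(1.592348) = 2.342643;  |Δ| = 0.288260
g(2.342643) = 0.207977
r_5 = 2.342643 − 0.207977·(0.288260)/(1.267489) = 2.295344;  |Δ| = 0.047299
g(2.295344) = -0.011397
r_6 = 2.295344 − (-0.011397)·(-0.047299)/(-0.219374) = 2.297801;  |Δ| = 0.002457
g(2.297801) = -0.000110
r_7 = 2.297801 − (-0.000110)·(0.002457)/(0.011287) = 2.297825;  |Δ| = 0.000024
|r_7 − r_6| = 0.000024 < 10^{-3}

n = 7, r_n = 2.2978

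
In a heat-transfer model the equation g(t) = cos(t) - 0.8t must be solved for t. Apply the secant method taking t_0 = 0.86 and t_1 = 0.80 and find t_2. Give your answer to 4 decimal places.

0.8369

g(0.86) = -0.035563, g(0.80) = 0.056707
t_2 = 0.800000 − 0.056707·(0.800000 − 0.860000) / (0.056707 − (-0.035563)) = 0.800000 − (-0.003402)/(0.092269) = 0.836875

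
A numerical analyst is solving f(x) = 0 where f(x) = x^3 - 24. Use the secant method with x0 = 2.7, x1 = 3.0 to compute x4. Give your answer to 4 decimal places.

2.8845

f(2.7) = -4.317000, f(3.0) = 3.000000
x2 = 3.000000 − 3.000000·(3.000000 − 2.700000) / (3.000000 − (-4.317000)) = 3.000000 − (0.900000)/(7.317000) = 2.876999
f(2.876999) = -0.186730
x3 = 2.876999 − (-0.186730)·(2.876999 − 3.000000) / (-0.186730 − 3.000000) = 2.876999 − (0.022968)/(-3.186730) = 2.884206
f(2.884206) = -0.007312
x4 = 2.884206 − (-0.007312)·(2.884206 − 2.876999) / (-0.007312 − (-0.186730)) = 2.884206 − (-0.000053)/(0.179419) = 2.884500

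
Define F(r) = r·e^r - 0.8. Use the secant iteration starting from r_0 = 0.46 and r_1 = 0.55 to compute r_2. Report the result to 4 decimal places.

F(0.46) = -0.071326, F(0.55) = 0.153289
r_2 = 0.550000 − 0.153289·(0.550000 − 0.460000) / (0.153289 − (-0.071326)) = 0.550000 − (0.013796)/(0.224615) = 0.488579

0.4886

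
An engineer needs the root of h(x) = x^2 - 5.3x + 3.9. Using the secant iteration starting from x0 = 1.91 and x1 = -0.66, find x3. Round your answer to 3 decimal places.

1.012

h(1.91) = -2.57490, h(-0.66) = 7.83360
x2 = -0.66000 − 7.83360·(-0.66000 − 1.91000) / (7.83360 − (-2.57490)) = -0.66000 − (-20.13235)/(10.40850) = 1.27422
h(1.27422) = -1.22974
x3 = 1.27422 − (-1.22974)·(1.27422 − (-0.66000)) / (-1.22974 − 7.83360) = 1.27422 − (-2.37858)/(-9.06334) = 1.01178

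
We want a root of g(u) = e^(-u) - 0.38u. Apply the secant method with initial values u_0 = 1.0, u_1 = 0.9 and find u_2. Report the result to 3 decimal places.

0.984

g(1.0) = -0.01212, g(0.9) = 0.06457
u_2 = 0.90000 − 0.06457·(0.90000 − 1.00000) / (0.06457 − (-0.01212)) = 0.90000 − (-0.00646)/(0.07669) = 0.98420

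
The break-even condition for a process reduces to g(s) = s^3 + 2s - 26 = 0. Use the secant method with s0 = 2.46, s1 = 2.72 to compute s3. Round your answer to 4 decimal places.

g(2.46) = -6.193064, g(2.72) = -0.436352
s2 = 2.720000 − (-0.436352)·(2.720000 − 2.460000) / (-0.436352 − (-6.193064)) = 2.720000 − (-0.113452)/(5.756712) = 2.739708
g(2.739708) = 0.043657
s3 = 2.739708 − 0.043657·(2.739708 − 2.720000) / (0.043657 − (-0.436352)) = 2.739708 − (0.000860)/(0.480009) = 2.737915

2.7379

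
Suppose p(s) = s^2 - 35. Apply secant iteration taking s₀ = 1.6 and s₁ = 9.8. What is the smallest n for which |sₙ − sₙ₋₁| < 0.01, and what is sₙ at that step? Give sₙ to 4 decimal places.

p(1.6) = -32.440000, p(9.8) = 61.040000
s₂ = 9.800000 − 61.040000·(8.200000)/(93.480000) = 4.445614;  |Δ| = 5.354386
p(4.445614) = -15.236516
s₃ = 4.445614 − (-15.236516)·(-5.354386)/(-76.276516) = 5.515172;  |Δ| = 1.069558
p(5.515172) = -4.582873
s₄ = 5.515172 − (-4.582873)·(1.069558)/(10.653643) = 5.975264;  |Δ| = 0.460092
p(5.975264) = 0.703779
s₅ = 5.975264 − 0.703779·(0.460092)/(5.286652) = 5.914015;  |Δ| = 0.061249
p(5.914015) = -0.024429
s₆ = 5.914015 − (-0.024429)·(-0.061249)/(-0.728208) = 5.916070;  |Δ| = 0.002055
|s₆ − s₅| = 0.002055 < 0.01

n = 6, sₙ = 5.9161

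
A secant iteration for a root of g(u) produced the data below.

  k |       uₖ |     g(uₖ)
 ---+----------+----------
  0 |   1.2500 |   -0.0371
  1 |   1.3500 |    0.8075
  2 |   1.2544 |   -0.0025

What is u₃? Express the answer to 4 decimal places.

1.2547

u₃ = 1.2544 − (-0.0025)·(1.2544 − 1.3500) / (-0.0025 − 0.8075)
   = 1.2544 − (0.000239)/(-0.810000) = 1.254695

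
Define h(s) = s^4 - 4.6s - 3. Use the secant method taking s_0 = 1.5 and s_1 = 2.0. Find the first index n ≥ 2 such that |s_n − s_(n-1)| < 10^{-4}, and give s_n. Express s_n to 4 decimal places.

h(1.5) = -4.837500, h(2.0) = 3.800000
s_2 = 2.000000 − 3.800000·(0.500000)/(8.637500) = 1.780029;  |Δ| = 0.219971
h(1.780029) = -1.148722
s_3 = 1.780029 − (-1.148722)·(-0.219971)/(-4.948722) = 1.831090;  |Δ| = 0.051061
h(1.831090) = -0.181145
s_4 = 1.831090 − (-0.181145)·(0.051061)/(0.967577) = 1.840649;  |Δ| = 0.009559
h(1.840649) = 0.011483
s_5 = 1.840649 − 0.011483·(0.009559)/(0.192627) = 1.840079;  |Δ| = 0.000570
h(1.840079) = -0.000104
s_6 = 1.840079 − (-0.000104)·(-0.000570)/(-0.011587) = 1.840084;  |Δ| = 0.000005
|s_6 − s_5| = 0.000005 < 10^{-4}

n = 6, s_n = 1.8401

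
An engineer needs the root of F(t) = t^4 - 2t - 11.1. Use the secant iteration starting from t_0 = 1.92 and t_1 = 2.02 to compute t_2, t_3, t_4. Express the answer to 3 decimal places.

1.967, 1.969, 1.969

F(1.92) = -1.35046, F(2.02) = 1.50966
t_2 = 2.02000 − 1.50966·(2.02000 − 1.92000) / (1.50966 − (-1.35046)) = 2.02000 − (0.15097)/(2.86012) = 1.96722
F(1.96722) = -0.05798
t_3 = 1.96722 − (-0.05798)·(1.96722 − 2.02000) / (-0.05798 − 1.50966) = 1.96722 − (0.00306)/(-1.56765) = 1.96917
F(1.96917) = -0.00235
t_4 = 1.96917 − (-0.00235)·(1.96917 − 1.96722) / (-0.00235 − (-0.05798)) = 1.96917 − (0.00000)/(0.05564) = 1.96925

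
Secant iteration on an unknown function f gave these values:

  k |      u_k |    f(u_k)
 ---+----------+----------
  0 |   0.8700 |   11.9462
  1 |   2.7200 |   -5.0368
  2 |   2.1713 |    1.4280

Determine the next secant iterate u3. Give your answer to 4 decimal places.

u3 = 2.1713 − 1.4280·(2.1713 − 2.7200) / (1.4280 − (-5.0368))
   = 2.1713 − (-0.783544)/(6.464800) = 2.292502

2.2925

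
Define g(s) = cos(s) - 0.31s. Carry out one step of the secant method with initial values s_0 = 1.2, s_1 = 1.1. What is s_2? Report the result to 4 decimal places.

1.1921

g(1.2) = -0.009642, g(1.1) = 0.112596
s_2 = 1.100000 − 0.112596·(1.100000 − 1.200000) / (0.112596 − (-0.009642)) = 1.100000 − (-0.011260)/(0.122238) = 1.192112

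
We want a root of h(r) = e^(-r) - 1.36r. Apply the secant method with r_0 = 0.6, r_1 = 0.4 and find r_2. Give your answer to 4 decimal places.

h(0.6) = -0.267188, h(0.4) = 0.126320
r_2 = 0.400000 − 0.126320·(0.400000 − 0.600000) / (0.126320 − (-0.267188)) = 0.400000 − (-0.025264)/(0.393508) = 0.464202

0.4642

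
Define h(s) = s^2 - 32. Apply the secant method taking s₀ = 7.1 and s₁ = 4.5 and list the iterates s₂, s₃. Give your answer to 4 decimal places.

5.5129, 5.6735

h(7.1) = 18.410000, h(4.5) = -11.750000
s₂ = 4.500000 − (-11.750000)·(4.500000 − 7.100000) / (-11.750000 − 18.410000) = 4.500000 − (30.550000)/(-30.160000) = 5.512931
h(5.512931) = -1.607591
s₃ = 5.512931 − (-1.607591)·(5.512931 − 4.500000) / (-1.607591 − (-11.750000)) = 5.512931 − (-1.628379)/(10.142409) = 5.673483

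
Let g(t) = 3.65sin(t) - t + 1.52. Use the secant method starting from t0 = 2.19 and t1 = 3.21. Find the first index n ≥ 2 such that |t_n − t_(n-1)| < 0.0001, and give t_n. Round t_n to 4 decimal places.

n = 5, t_n = 2.7871

g(2.19) = 2.302344, g(3.21) = -1.939492
t2 = 3.210000 − (-1.939492)·(1.020000)/(-4.241836) = 2.743626;  |Δ| = 0.466374
g(2.743626) = 0.190912
t3 = 2.743626 − 0.190912·(-0.466374)/(2.130404) = 2.785419;  |Δ| = 0.041793
g(2.785419) = 0.007301
t4 = 2.785419 − 0.007301·(0.041793)/(-0.183611) = 2.787081;  |Δ| = 0.001662
g(2.787081) = -0.000048
t5 = 2.787081 − (-0.000048)·(0.001662)/(-0.007348) = 2.787070;  |Δ| = 0.000011
|t5 − t4| = 0.000011 < 0.0001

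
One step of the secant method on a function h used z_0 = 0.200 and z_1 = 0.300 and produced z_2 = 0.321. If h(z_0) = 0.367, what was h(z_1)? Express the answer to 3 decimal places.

0.064

The secant line through (0.200, 0.367) and (0.300, h(z_1)) crosses zero at z_2 = 0.321.
So (0.200, 0.367), (0.300, h(z_1)), (0.321, 0) are collinear:
h(z_1) = 0.367 · (0.300 − 0.321) / (0.200 − 0.321) = 0.367 · (-0.02100)/(-0.12100) = 0.06369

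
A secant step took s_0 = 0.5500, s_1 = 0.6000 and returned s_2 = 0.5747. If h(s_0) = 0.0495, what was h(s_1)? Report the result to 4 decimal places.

The secant line through (0.5500, 0.0495) and (0.6000, h(s_1)) crosses zero at s_2 = 0.5747.
So (0.5500, 0.0495), (0.6000, h(s_1)), (0.5747, 0) are collinear:
h(s_1) = 0.0495 · (0.6000 − 0.5747) / (0.5500 − 0.5747) = 0.0495 · (0.025300)/(-0.024700) = -0.050702

-0.0507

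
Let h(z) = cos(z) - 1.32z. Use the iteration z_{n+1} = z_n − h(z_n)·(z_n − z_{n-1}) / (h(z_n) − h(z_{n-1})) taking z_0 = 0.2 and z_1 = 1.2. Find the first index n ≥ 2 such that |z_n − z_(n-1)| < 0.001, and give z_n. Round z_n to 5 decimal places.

n = 5, z_n = 0.61762

h(0.2) = 0.7160666, h(1.2) = -1.2216422
z_2 = 1.2000000 − (-1.2216422)·(1.0000000)/(-1.9377088) = 0.5695429;  |Δ| = 0.6304571
h(0.5695429) = 0.0903509
z_3 = 0.5695429 − 0.0903509·(-0.6304571)/(1.3119931) = 0.6129596;  |Δ| = 0.0434167
h(0.6129596) = 0.0088423
z_4 = 0.6129596 − 0.0088423·(0.0434167)/(-0.0815085) = 0.6176696;  |Δ| = 0.0047100
h(0.6176696) = -0.0000935
z_5 = 0.6176696 − (-0.0000935)·(0.0047100)/(-0.0089359) = 0.6176203;  |Δ| = 0.0000493
|z_5 − z_4| = 0.0000493 < 0.001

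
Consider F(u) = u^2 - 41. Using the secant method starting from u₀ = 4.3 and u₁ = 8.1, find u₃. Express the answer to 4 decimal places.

F(4.3) = -22.510000, F(8.1) = 24.610000
u₂ = 8.100000 − 24.610000·(8.100000 − 4.300000) / (24.610000 − (-22.510000)) = 8.100000 − (93.518000)/(47.120000) = 6.115323
F(6.115323) = -3.602830
u₃ = 6.115323 − (-3.602830)·(6.115323 − 8.100000) / (-3.602830 − 24.610000) = 6.115323 − (7.150455)/(-28.212830) = 6.368770

6.3688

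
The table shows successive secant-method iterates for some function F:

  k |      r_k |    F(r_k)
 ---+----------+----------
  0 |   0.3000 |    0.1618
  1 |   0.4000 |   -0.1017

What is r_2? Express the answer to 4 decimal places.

0.3614

r_2 = 0.4000 − (-0.1017)·(0.4000 − 0.3000) / (-0.1017 − 0.1618)
   = 0.4000 − (-0.010170)/(-0.263500) = 0.361404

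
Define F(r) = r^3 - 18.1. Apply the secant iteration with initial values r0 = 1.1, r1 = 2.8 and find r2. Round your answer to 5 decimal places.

F(1.1) = -16.7690000, F(2.8) = 3.8520000
r2 = 2.8000000 − 3.8520000·(2.8000000 − 1.1000000) / (3.8520000 − (-16.7690000)) = 2.8000000 − (6.5484000)/(20.6210000) = 2.4824402

2.48244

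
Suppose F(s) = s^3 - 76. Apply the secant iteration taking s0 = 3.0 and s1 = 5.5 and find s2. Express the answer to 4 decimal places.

F(3.0) = -49.000000, F(5.5) = 90.375000
s2 = 5.500000 − 90.375000·(5.500000 − 3.000000) / (90.375000 − (-49.000000)) = 5.500000 − (225.937500)/(139.375000) = 3.878924

3.8789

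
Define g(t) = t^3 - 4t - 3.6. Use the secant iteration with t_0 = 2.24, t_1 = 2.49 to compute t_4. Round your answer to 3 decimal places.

g(2.24) = -1.32058, g(2.49) = 1.87825
t_2 = 2.49000 − 1.87825·(2.49000 − 2.24000) / (1.87825 − (-1.32058)) = 2.49000 − (0.46956)/(3.19883) = 2.34321
g(2.34321) = -0.10716
t_3 = 2.34321 − (-0.10716)·(2.34321 − 2.49000) / (-0.10716 − 1.87825) = 2.34321 − (0.01573)/(-1.98541) = 2.35113
g(2.35113) = -0.00790
t_4 = 2.35113 − (-0.00790)·(2.35113 − 2.34321) / (-0.00790 − (-0.10716)) = 2.35113 − (-0.00006)/(0.09926) = 2.35176

2.352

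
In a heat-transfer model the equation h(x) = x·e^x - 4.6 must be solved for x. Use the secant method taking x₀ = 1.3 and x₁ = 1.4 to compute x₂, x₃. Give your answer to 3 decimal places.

1.281, 1.280

h(1.3) = 0.17009, h(1.4) = 1.07728
x₂ = 1.40000 − 1.07728·(1.40000 − 1.30000) / (1.07728 − 0.17009) = 1.40000 − (0.10773)/(0.90719) = 1.28125
h(1.28125) = 0.01397
x₃ = 1.28125 − 0.01397·(1.28125 − 1.40000) / (0.01397 − 1.07728) = 1.28125 − (-0.00166)/(-1.06331) = 1.27969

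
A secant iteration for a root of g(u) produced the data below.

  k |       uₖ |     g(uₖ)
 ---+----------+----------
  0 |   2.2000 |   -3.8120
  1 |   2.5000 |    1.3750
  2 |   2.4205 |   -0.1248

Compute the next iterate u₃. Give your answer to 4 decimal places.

2.4271

u₃ = 2.4205 − (-0.1248)·(2.4205 − 2.5000) / (-0.1248 − 1.3750)
   = 2.4205 − (0.009922)/(-1.499800) = 2.427115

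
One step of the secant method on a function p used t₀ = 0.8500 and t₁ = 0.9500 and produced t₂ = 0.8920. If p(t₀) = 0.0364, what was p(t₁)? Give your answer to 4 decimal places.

The secant line through (0.8500, 0.0364) and (0.9500, p(t₁)) crosses zero at t₂ = 0.8920.
So (0.8500, 0.0364), (0.9500, p(t₁)), (0.8920, 0) are collinear:
p(t₁) = 0.0364 · (0.9500 − 0.8920) / (0.8500 − 0.8920) = 0.0364 · (0.058000)/(-0.042000) = -0.050267

-0.0503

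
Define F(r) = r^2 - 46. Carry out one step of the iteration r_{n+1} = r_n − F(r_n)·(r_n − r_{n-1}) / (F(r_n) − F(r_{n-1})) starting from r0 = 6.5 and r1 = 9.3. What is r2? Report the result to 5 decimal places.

6.73734

F(6.5) = -3.7500000, F(9.3) = 40.4900000
r2 = 9.3000000 − 40.4900000·(9.3000000 − 6.5000000) / (40.4900000 − (-3.7500000)) = 9.3000000 − (113.3720000)/(44.2400000) = 6.7373418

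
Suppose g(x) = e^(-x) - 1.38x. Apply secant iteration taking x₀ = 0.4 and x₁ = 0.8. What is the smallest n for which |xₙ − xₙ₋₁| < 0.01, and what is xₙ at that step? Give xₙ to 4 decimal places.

g(0.4) = 0.118320, g(0.8) = -0.654671
x₂ = 0.800000 − (-0.654671)·(0.400000)/(-0.772991) = 0.461227;  |Δ| = 0.338773
g(0.461227) = -0.005984
x₃ = 0.461227 − (-0.005984)·(-0.338773)/(0.648687) = 0.458102;  |Δ| = 0.003125
|x₃ − x₂| = 0.003125 < 0.01

n = 3, xₙ = 0.4581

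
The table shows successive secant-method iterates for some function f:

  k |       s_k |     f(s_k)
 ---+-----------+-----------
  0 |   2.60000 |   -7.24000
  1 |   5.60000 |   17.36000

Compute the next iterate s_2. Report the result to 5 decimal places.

s_2 = 5.60000 − 17.36000·(5.60000 − 2.60000) / (17.36000 − (-7.24000))
   = 5.60000 − (52.0800000)/(24.6000000) = 3.4829268

3.48293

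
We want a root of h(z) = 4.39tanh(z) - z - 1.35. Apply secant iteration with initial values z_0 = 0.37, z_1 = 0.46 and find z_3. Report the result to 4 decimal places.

h(0.37) = -0.165976, h(0.46) = 0.078070
z_2 = 0.460000 − 0.078070·(0.460000 − 0.370000) / (0.078070 − (-0.165976)) = 0.460000 − (0.007026)/(0.244046) = 0.431209
h(0.431209) = 0.002586
z_3 = 0.431209 − 0.002586·(0.431209 − 0.460000) / (0.002586 − 0.078070) = 0.431209 − (-0.000074)/(-0.075484) = 0.430223

0.4302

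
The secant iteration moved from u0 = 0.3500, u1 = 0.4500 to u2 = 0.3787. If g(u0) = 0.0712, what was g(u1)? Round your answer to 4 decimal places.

The secant line through (0.3500, 0.0712) and (0.4500, g(u1)) crosses zero at u2 = 0.3787.
So (0.3500, 0.0712), (0.4500, g(u1)), (0.3787, 0) are collinear:
g(u1) = 0.0712 · (0.4500 − 0.3787) / (0.3500 − 0.3787) = 0.0712 · (0.071300)/(-0.028700) = -0.176884

-0.1769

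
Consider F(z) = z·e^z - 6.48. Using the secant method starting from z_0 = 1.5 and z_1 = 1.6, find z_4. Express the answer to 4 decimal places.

F(1.5) = 0.242534, F(1.6) = 1.444852
z_2 = 1.600000 − 1.444852·(1.600000 − 1.500000) / (1.444852 − 0.242534) = 1.600000 − (0.144485)/(1.202318) = 1.479828
F(1.479828) = 0.019684
z_3 = 1.479828 − 0.019684·(1.479828 − 1.600000) / (0.019684 − 1.444852) = 1.479828 − (-0.002365)/(-1.425168) = 1.478168
F(1.478168) = 0.001627
z_4 = 1.478168 − 0.001627·(1.478168 − 1.479828) / (0.001627 − 0.019684) = 1.478168 − (-0.000003)/(-0.018057) = 1.478018

1.4780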